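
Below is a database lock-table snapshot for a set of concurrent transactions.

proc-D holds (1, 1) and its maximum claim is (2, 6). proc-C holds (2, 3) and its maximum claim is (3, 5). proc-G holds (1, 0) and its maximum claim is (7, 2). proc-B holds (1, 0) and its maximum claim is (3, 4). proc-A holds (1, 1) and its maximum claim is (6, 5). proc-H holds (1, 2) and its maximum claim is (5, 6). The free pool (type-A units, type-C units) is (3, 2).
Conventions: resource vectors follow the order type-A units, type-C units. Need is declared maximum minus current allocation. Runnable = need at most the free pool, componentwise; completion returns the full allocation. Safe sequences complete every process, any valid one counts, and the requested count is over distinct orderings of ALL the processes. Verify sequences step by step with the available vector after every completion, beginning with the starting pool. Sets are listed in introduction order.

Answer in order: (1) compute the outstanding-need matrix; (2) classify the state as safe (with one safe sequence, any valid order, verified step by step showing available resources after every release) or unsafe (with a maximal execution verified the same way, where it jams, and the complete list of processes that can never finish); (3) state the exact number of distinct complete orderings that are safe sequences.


(1) Outstanding need per process (order type-A units, type-C units):
  proc-D: (1, 5)
  proc-C: (1, 2)
  proc-G: (6, 2)
  proc-B: (2, 4)
  proc-A: (5, 4)
  proc-H: (4, 4)
(2) SAFE, for example via the order proc-C, proc-A, proc-G, proc-B, proc-D, proc-H.
Key observation: at proc-C the run first touches a limit — (1, 2) against (3, 2), exact on a resource it actually requests.
Walking it through:
  pool = (3, 2)
  run proc-C (needs (1, 2), free (3, 2)); after release of (2, 3) the pool is (5, 5)
  run proc-A (needs (5, 4), free (5, 5)); after release of (1, 1) the pool is (6, 6)
  run proc-G (needs (6, 2), free (6, 6)); after release of (1, 0) the pool is (7, 6)
  run proc-B (needs (2, 4), free (7, 6)); after release of (1, 0) the pool is (8, 6)
  run proc-D (needs (1, 5), free (8, 6)); after release of (1, 1) the pool is (9, 7)
  run proc-H (needs (4, 4), free (9, 7)); after release of (1, 2) the pool is (10, 9)
(3) Exactly 96 of the possible complete orderings are safe sequences.


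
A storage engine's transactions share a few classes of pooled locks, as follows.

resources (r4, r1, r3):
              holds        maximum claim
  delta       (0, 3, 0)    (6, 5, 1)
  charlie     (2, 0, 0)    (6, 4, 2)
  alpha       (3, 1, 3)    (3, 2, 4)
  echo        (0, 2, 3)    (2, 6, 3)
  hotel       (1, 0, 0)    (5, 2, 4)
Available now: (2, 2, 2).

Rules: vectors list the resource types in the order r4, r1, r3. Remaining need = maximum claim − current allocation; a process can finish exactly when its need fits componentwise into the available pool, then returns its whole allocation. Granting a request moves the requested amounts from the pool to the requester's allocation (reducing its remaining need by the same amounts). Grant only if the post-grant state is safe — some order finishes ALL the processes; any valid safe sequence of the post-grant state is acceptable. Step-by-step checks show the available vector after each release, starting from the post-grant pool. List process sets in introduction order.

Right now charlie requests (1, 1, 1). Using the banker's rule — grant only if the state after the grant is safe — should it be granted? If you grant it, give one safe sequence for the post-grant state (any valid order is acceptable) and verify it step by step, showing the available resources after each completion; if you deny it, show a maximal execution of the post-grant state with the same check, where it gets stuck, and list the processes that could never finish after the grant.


DENY — the pretend-granted state is unsafe.
Key observation: after alpha, hotel the pool peaks at (5, 2, 4), and each blocked process is short somewhere: delta on r4; charlie on r1; echo on r1.
Pretend the grant happened; the run alpha, hotel goes as far as possible. Check, step by step:
  pool = (1, 1, 1)
  alpha: need (0, 1, 1) fits (1, 1, 1); releases (3, 1, 3), pool now (4, 2, 4)
  hotel: need (4, 2, 4) fits (4, 2, 4); releases (1, 0, 0), pool now (5, 2, 4)
  blocked: delta wants (6, 2, 1), pool (5, 2, 4) — not enough r4
  blocked: charlie wants (3, 3, 1), pool (5, 2, 4) — not enough r1
  blocked: echo wants (2, 4, 0), pool (5, 2, 4) — not enough r1
Had the request been granted, delta, charlie and echo could never finish.


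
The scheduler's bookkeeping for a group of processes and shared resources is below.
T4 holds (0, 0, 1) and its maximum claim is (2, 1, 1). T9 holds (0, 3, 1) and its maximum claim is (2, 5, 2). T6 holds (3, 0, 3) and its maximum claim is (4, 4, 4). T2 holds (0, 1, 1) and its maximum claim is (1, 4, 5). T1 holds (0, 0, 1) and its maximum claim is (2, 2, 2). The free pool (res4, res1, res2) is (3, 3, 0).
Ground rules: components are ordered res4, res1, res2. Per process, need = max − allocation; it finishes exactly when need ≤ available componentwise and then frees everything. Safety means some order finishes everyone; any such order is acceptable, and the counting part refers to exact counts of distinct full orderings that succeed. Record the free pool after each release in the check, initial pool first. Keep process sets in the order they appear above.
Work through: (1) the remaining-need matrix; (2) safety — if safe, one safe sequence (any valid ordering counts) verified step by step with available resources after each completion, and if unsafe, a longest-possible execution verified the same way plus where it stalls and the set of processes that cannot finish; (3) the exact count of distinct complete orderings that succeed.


(1) Need matrix, components ordered res4, res1, res2:
  T4: (2, 1, 0)
  T9: (2, 2, 1)
  T6: (1, 4, 1)
  T2: (1, 3, 4)
  T1: (2, 2, 1)
(2) SAFE. One safe sequence: T4, T9, T6, T1, T2.
Key observation: the order's first zero-slack moment is T9 ((2, 2, 1) needed, (3, 3, 1) free — a requested resource with nothing to spare).
Check, step by step:
  pool = (3, 3, 0)
  T4 needs (2, 1, 0) <= (3, 3, 0) -> finishes; pool += (0, 0, 1) = (3, 3, 1)
  T9 needs (2, 2, 1) <= (3, 3, 1) -> finishes; pool += (0, 3, 1) = (3, 6, 2)
  T6 needs (1, 4, 1) <= (3, 6, 2) -> finishes; pool += (3, 0, 3) = (6, 6, 5)
  T1 needs (2, 2, 1) <= (6, 6, 5) -> finishes; pool += (0, 0, 1) = (6, 6, 6)
  T2 needs (1, 3, 4) <= (6, 6, 6) -> finishes; pool += (0, 1, 1) = (6, 7, 7)
(3) Exactly 4 of the possible complete orderings are safe sequences.


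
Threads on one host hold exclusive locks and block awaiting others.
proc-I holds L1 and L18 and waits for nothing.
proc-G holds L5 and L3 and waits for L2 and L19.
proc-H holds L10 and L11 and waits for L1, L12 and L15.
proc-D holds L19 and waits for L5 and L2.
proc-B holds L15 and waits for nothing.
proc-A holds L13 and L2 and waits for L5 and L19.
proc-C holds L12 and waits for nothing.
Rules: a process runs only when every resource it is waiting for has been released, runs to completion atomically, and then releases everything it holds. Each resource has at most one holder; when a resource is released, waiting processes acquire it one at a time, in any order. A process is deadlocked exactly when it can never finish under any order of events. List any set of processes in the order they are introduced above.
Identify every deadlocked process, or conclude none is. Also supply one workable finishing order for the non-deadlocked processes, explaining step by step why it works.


Deadlocked set: proc-G, proc-D and proc-A.
Key observation: along proc-G -> proc-D -> proc-G, each member waits on what the next one holds — a deadlock; proc-A is caught in further circular waits.
The rest can finish in the order proc-C, proc-I, proc-B, proc-H.
Verifying each step:
  proc-C: no waits; runs immediately, freeing L12
  proc-I: no waits; runs immediately, freeing L1 and L18
  proc-B: no waits; runs immediately, freeing L15
  proc-H: everything it awaited (L1, L12 and L15) is free; runs, freeing L10 and L11


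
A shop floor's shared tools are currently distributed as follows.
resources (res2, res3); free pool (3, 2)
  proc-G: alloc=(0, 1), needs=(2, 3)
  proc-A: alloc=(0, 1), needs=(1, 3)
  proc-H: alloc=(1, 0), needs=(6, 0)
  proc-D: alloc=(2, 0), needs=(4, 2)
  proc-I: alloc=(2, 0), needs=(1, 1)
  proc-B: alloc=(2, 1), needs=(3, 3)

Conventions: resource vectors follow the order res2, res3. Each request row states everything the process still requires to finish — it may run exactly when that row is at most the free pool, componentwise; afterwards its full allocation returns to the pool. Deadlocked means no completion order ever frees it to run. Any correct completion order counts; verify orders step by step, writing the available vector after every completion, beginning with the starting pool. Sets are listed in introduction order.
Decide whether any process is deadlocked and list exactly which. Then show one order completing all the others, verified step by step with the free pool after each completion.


Deadlocked: proc-G, proc-A and proc-B.
Key observation: no order helps: past proc-I, proc-D, proc-H, the free pool tops out at (8, 2), below what each blocked process needs in res3.
The rest can finish in the order proc-I, proc-D, proc-H. Walking it through:
  pool = (3, 2)
  proc-I: need (1, 1) fits (3, 2); releases (2, 0), pool now (5, 2)
  proc-D: need (4, 2) fits (5, 2); releases (2, 0), pool now (7, 2)
  proc-H: need (6, 0) fits (7, 2); releases (1, 0), pool now (8, 2)
The stuck group stays short no matter what:
  proc-G still needs (2, 3) but only (8, 2) is free — short on res3
  proc-A still needs (1, 3) but only (8, 2) is free — short on res3
  proc-B still needs (3, 3) but only (8, 2) is free — short on res3


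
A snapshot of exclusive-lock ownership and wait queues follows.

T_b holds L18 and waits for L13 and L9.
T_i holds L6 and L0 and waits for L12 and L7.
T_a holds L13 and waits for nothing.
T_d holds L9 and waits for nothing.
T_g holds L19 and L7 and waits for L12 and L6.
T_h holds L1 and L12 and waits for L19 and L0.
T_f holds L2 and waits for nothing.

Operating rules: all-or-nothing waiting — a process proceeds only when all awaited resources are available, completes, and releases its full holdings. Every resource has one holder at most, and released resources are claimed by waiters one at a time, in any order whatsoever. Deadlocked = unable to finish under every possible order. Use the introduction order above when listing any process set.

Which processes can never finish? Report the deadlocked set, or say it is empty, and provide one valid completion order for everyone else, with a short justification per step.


The deadlocked set is T_i, T_g and T_h.
Key observation: the knot is the closed ring of waits T_i -> T_g -> T_i; T_h is caught in further circular waits.
A valid finishing order for the others: T_d, T_f, T_a, T_b.
Verifying each step:
  T_d waits on nothing -> runs at once and releases L9
  T_f waits on nothing -> runs at once and releases L2
  T_a waits on nothing -> runs at once and releases L13
  T_b waits on L13 and L9 — all released -> runs and releases L18


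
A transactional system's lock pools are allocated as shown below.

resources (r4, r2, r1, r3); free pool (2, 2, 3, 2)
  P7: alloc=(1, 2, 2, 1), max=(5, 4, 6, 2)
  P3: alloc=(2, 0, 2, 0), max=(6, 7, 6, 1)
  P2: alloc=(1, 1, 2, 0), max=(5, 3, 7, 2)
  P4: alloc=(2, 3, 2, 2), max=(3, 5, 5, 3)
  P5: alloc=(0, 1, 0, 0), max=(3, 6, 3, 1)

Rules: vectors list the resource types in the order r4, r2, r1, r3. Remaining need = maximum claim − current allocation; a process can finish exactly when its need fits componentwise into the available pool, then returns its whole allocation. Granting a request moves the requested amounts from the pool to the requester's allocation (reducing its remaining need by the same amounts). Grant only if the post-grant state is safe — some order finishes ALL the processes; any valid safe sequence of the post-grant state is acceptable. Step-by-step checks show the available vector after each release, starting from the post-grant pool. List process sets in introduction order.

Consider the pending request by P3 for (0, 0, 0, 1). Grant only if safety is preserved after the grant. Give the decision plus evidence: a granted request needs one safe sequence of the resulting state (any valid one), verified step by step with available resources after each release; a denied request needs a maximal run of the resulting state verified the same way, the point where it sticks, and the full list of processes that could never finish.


GRANT: granting preserves safety; a valid post-grant sequence is P4, P7, P2, P3, P5.
Key observation: (2, 2, 3, 1) free after granting still covers P4 first, and each release covers the next.
Step-by-step check of the post-grant state:
  pool = (2, 2, 3, 1)
  run P4 (needs (1, 2, 3, 1), free (2, 2, 3, 1)); after release of (2, 3, 2, 2) the pool is (4, 5, 5, 3)
  run P7 (needs (4, 2, 4, 1), free (4, 5, 5, 3)); after release of (1, 2, 2, 1) the pool is (5, 7, 7, 4)
  run P2 (needs (4, 2, 5, 2), free (5, 7, 7, 4)); after release of (1, 1, 2, 0) the pool is (6, 8, 9, 4)
  run P3 (needs (4, 7, 4, 0), free (6, 8, 9, 4)); after release of (2, 0, 2, 1) the pool is (8, 8, 11, 5)
  run P5 (needs (3, 5, 3, 1), free (8, 8, 11, 5)); after release of (0, 1, 0, 0) the pool is (8, 9, 11, 5)


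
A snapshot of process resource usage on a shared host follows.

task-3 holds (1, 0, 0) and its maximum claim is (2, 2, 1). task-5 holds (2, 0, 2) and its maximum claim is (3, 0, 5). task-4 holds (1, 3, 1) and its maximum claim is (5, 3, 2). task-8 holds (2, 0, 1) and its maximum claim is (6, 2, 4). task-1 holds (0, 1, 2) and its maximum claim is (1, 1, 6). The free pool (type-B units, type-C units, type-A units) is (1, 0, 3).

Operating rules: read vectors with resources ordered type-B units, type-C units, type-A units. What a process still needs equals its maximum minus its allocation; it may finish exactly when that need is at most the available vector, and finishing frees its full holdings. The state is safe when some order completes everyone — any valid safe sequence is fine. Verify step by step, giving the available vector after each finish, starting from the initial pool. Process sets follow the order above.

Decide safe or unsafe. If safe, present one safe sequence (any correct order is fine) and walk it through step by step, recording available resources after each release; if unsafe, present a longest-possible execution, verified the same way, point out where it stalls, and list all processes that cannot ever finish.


UNSAFE — no complete ordering exists.
Key observation: after task-5, task-1 the pool peaks at (3, 1, 7), and each blocked process is short somewhere: task-3 on type-C units; task-4 on type-B units; task-8 on type-B units, type-C units.
A maximal execution: task-5, task-1 — then nothing else fits. Verifying each step:
  pool = (1, 0, 3)
  run task-5 (needs (1, 0, 3), free (1, 0, 3)); after release of (2, 0, 2) the pool is (3, 0, 5)
  run task-1 (needs (1, 0, 4), free (3, 0, 5)); after release of (0, 1, 2) the pool is (3, 1, 7)
  task-3 cannot run: need (1, 2, 1) vs free (3, 1, 7) (insufficient type-C units)
  task-4 cannot run: need (4, 0, 1) vs free (3, 1, 7) (insufficient type-B units)
  task-8 cannot run: need (4, 2, 3) vs free (3, 1, 7) (insufficient type-B units and type-C units)
Processes that can never finish: task-3, task-4 and task-8.


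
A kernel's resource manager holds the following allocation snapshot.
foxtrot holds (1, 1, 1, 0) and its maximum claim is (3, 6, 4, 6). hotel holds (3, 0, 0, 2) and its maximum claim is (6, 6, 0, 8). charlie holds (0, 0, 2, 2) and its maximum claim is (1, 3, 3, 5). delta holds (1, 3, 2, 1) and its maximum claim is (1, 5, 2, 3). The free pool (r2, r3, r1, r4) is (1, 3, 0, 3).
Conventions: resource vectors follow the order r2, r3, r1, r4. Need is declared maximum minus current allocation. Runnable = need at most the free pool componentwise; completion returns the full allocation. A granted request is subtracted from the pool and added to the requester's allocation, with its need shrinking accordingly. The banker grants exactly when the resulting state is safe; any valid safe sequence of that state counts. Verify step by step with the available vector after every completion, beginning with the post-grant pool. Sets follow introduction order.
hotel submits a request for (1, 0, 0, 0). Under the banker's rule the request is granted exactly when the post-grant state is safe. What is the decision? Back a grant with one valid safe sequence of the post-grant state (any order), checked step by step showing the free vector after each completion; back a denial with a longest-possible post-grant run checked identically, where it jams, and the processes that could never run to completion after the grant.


DENY — the pretend-granted state is unsafe.
Key observation: the wall is r2: completing delta, charlie brings the pool only to (1, 6, 4, 6), and all the rest need more.
On the post-grant state, delta, charlie is a maximal run — nothing extends it. Step-by-step check:
  pool = (0, 3, 0, 3)
  run delta (needs (0, 2, 0, 2), free (0, 3, 0, 3)); after release of (1, 3, 2, 1) the pool is (1, 6, 2, 4)
  run charlie (needs (1, 3, 1, 3), free (1, 6, 2, 4)); after release of (0, 0, 2, 2) the pool is (1, 6, 4, 6)
  foxtrot cannot run: need (2, 5, 3, 6) vs free (1, 6, 4, 6) (insufficient r2)
  hotel cannot run: need (2, 6, 0, 6) vs free (1, 6, 4, 6) (insufficient r2)
Processes that could never finish after the grant: foxtrot and hotel.


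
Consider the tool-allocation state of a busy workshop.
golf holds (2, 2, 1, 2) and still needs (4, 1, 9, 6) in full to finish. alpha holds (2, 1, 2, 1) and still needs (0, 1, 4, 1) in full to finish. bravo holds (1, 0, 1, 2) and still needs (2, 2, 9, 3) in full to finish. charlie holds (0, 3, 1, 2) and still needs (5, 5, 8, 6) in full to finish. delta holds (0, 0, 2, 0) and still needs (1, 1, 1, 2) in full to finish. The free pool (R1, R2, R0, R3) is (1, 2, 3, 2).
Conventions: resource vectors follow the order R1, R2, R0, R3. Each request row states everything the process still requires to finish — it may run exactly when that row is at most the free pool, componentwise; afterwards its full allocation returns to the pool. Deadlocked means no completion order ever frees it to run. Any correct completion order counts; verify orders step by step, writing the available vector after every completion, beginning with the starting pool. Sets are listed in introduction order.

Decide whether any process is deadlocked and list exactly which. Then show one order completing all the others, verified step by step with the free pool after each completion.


Deadlocked set: golf, bravo and charlie.
Key observation: the wall is R0: completing delta, alpha brings the pool only to (3, 3, 7, 3), and all the rest need more.
A valid finishing order for the others: delta, alpha. Step-by-step check:
  pool = (1, 2, 3, 2)
  delta needs (1, 1, 1, 2) <= (1, 2, 3, 2) -> finishes; pool += (0, 0, 2, 0) = (1, 2, 5, 2)
  alpha needs (0, 1, 4, 1) <= (1, 2, 5, 2) -> finishes; pool += (2, 1, 2, 1) = (3, 3, 7, 3)
The stuck group stays short no matter what:
  golf cannot run: need (4, 1, 9, 6) vs free (3, 3, 7, 3) (insufficient R1, R0 and R3)
  bravo cannot run: need (2, 2, 9, 3) vs free (3, 3, 7, 3) (insufficient R0)
  charlie cannot run: need (5, 5, 8, 6) vs free (3, 3, 7, 3) (insufficient R1, R2, R0 and R3)


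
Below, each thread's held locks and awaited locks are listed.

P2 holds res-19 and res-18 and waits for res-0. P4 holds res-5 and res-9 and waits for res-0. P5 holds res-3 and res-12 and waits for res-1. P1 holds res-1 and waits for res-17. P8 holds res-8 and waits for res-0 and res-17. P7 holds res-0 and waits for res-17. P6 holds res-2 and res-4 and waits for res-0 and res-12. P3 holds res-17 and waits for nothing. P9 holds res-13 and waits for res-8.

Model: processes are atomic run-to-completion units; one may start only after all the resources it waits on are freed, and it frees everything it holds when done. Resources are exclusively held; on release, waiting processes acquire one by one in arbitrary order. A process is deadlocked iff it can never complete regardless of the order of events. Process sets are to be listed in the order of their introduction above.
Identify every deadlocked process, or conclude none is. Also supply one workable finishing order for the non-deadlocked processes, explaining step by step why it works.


Nothing here is deadlocked.
Key observation: all waits point, directly or indirectly, at processes that can finish, so nothing is permanently blocked.
One completion order for the rest: P3, P1, P7, P2, P8, P9, P5, P4, P6.
Step-by-step check:
  P3 waits on nothing -> runs at once and releases res-17
  run P1 (all its waits — res-17 — are resolved); releases res-1
  run P7 (all its waits — res-17 — are resolved); releases res-0
  run P2 (all its waits — res-0 — are resolved); releases res-19 and res-18
  run P8 (all its waits — res-0 and res-17 — are resolved); releases res-8
  run P9 (all its waits — res-8 — are resolved); releases res-13
  run P5 (all its waits — res-1 — are resolved); releases res-3 and res-12
  run P4 (all its waits — res-0 — are resolved); releases res-5 and res-9
  run P6 (all its waits — res-0 and res-12 — are resolved); releases res-2 and res-4


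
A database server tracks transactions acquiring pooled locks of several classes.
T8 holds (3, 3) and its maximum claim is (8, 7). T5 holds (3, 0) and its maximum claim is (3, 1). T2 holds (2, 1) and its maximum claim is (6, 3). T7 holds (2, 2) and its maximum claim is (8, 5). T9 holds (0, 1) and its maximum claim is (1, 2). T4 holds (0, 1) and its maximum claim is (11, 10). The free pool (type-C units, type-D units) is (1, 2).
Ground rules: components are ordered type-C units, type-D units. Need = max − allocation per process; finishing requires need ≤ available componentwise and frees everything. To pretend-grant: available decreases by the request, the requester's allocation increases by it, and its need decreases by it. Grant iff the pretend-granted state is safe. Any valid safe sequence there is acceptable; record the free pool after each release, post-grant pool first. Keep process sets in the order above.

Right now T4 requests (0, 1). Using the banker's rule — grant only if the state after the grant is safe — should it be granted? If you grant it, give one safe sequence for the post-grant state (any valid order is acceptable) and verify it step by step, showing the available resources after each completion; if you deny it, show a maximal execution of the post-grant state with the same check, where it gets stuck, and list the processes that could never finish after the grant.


GRANT: granting preserves safety; a valid post-grant sequence is T9, T5, T2, T7, T8, T4.
Key observation: even at the reduced pool (1, 1), T9 fits immediately, so safety survives the grant.
Step-by-step check of the post-grant state:
  pool = (1, 1)
  run T9 (needs (1, 1), free (1, 1)); after release of (0, 1) the pool is (1, 2)
  run T5 (needs (0, 1), free (1, 2)); after release of (3, 0) the pool is (4, 2)
  run T2 (needs (4, 2), free (4, 2)); after release of (2, 1) the pool is (6, 3)
  run T7 (needs (6, 3), free (6, 3)); after release of (2, 2) the pool is (8, 5)
  run T8 (needs (5, 4), free (8, 5)); after release of (3, 3) the pool is (11, 8)
  run T4 (needs (11, 8), free (11, 8)); after release of (0, 2) the pool is (11, 10)


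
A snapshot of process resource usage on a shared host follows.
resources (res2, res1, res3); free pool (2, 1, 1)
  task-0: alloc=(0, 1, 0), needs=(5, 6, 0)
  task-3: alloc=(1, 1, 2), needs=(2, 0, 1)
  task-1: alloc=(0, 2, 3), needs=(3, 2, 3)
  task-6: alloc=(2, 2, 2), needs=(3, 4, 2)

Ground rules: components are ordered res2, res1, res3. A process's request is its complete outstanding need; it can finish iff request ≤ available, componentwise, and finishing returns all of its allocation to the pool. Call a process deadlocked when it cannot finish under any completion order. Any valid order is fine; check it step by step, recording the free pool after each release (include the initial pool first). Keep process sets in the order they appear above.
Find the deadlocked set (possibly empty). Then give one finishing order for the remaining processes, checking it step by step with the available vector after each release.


The deadlocked set is empty.
Key observation: task-3 can run right away; the returned allocation unlocks the remaining processes in turn.
One completion order for the rest: task-3, task-1, task-6, task-0. Walking it through:
  pool = (2, 1, 1)
  task-3: need (2, 0, 1) fits (2, 1, 1); releases (1, 1, 2), pool now (3, 2, 3)
  task-1: need (3, 2, 3) fits (3, 2, 3); releases (0, 2, 3), pool now (3, 4, 6)
  task-6: need (3, 4, 2) fits (3, 4, 6); releases (2, 2, 2), pool now (5, 6, 8)
  task-0: need (5, 6, 0) fits (5, 6, 8); releases (0, 1, 0), pool now (5, 7, 8)


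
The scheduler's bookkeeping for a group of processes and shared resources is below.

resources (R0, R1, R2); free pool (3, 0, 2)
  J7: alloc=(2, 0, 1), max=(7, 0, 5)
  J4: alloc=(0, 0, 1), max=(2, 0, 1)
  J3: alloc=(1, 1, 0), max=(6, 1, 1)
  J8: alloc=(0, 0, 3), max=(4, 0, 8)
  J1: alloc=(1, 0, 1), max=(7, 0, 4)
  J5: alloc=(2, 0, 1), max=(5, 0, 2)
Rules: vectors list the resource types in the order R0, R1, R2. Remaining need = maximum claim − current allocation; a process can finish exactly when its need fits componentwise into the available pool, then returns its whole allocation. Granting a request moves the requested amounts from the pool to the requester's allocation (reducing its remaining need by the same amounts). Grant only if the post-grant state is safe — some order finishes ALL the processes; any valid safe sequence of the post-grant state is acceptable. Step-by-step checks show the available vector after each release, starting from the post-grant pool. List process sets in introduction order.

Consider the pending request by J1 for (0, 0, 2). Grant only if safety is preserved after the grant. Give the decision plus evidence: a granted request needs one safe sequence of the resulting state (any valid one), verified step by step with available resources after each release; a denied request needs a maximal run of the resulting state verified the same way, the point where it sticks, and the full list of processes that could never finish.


GRANT. The post-grant state is safe; one safe sequence: J4, J5, J3, J1, J8, J7.
Key observation: the transfer keeps a workable pool ((3, 0, 0)); J4 starts the safe sequence.
Check on the post-grant state, step by step:
  pool = (3, 0, 0)
  run J4 (needs (2, 0, 0), free (3, 0, 0)); after release of (0, 0, 1) the pool is (3, 0, 1)
  run J5 (needs (3, 0, 1), free (3, 0, 1)); after release of (2, 0, 1) the pool is (5, 0, 2)
  run J3 (needs (5, 0, 1), free (5, 0, 2)); after release of (1, 1, 0) the pool is (6, 1, 2)
  run J1 (needs (6, 0, 1), free (6, 1, 2)); after release of (1, 0, 3) the pool is (7, 1, 5)
  run J8 (needs (4, 0, 5), free (7, 1, 5)); after release of (0, 0, 3) the pool is (7, 1, 8)
  run J7 (needs (5, 0, 4), free (7, 1, 8)); after release of (2, 0, 1) the pool is (9, 1, 9)


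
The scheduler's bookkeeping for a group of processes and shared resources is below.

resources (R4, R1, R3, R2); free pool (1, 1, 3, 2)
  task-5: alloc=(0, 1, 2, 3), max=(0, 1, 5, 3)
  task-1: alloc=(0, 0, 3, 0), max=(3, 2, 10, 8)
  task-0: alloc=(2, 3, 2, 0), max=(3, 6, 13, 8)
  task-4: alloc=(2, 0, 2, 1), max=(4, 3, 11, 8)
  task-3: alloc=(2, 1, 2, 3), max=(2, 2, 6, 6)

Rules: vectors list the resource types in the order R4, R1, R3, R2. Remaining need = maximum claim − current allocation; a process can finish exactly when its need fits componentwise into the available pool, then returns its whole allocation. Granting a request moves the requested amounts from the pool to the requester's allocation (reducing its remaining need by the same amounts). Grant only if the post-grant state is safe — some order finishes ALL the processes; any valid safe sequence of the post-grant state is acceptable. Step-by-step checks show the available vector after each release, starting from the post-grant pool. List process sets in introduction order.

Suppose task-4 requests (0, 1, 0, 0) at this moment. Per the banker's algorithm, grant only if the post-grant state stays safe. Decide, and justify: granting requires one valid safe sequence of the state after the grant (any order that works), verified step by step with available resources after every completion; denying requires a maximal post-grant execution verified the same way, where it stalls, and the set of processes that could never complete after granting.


GRANT: granting preserves safety; a valid post-grant sequence is task-5, task-3, task-1, task-4, task-0.
Key observation: even at the reduced pool (1, 0, 3, 2), task-5 fits immediately, so safety survives the grant.
Verifying the post-grant state step by step:
  pool = (1, 0, 3, 2)
  task-5 needs (0, 0, 3, 0) <= (1, 0, 3, 2) -> finishes; pool += (0, 1, 2, 3) = (1, 1, 5, 5)
  task-3 needs (0, 1, 4, 3) <= (1, 1, 5, 5) -> finishes; pool += (2, 1, 2, 3) = (3, 2, 7, 8)
  task-1 needs (3, 2, 7, 8) <= (3, 2, 7, 8) -> finishes; pool += (0, 0, 3, 0) = (3, 2, 10, 8)
  task-4 needs (2, 2, 9, 7) <= (3, 2, 10, 8) -> finishes; pool += (2, 1, 2, 1) = (5, 3, 12, 9)
  task-0 needs (1, 3, 11, 8) <= (5, 3, 12, 9) -> finishes; pool += (2, 3, 2, 0) = (7, 6, 14, 9)


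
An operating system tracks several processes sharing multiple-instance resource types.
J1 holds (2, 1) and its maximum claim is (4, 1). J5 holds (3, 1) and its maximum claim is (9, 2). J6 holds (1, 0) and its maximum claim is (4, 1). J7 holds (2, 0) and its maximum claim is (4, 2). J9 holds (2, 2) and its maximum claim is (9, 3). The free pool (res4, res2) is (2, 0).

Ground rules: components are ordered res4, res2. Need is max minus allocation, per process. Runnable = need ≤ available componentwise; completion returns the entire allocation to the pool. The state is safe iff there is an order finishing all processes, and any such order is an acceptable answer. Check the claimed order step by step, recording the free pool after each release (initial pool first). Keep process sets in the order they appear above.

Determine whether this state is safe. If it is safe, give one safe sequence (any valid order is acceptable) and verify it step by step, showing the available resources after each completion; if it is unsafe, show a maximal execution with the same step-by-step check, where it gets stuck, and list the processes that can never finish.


The state is UNSAFE.
Key observation: after J1, J6 the pool peaks at (5, 1), and each blocked process is short somewhere: J5 on res4; J7 on res2; J9 on res4.
Going as far as possible: J1, J6; after that, nothing fits. Check, step by step:
  pool = (2, 0)
  run J1 (needs (2, 0), free (2, 0)); after release of (2, 1) the pool is (4, 1)
  run J6 (needs (3, 1), free (4, 1)); after release of (1, 0) the pool is (5, 1)
  blocked: J5 wants (6, 1), pool (5, 1) — not enough res4
  blocked: J7 wants (2, 2), pool (5, 1) — not enough res2
  blocked: J9 wants (7, 1), pool (5, 1) — not enough res4
Never able to finish: J5, J7 and J9.


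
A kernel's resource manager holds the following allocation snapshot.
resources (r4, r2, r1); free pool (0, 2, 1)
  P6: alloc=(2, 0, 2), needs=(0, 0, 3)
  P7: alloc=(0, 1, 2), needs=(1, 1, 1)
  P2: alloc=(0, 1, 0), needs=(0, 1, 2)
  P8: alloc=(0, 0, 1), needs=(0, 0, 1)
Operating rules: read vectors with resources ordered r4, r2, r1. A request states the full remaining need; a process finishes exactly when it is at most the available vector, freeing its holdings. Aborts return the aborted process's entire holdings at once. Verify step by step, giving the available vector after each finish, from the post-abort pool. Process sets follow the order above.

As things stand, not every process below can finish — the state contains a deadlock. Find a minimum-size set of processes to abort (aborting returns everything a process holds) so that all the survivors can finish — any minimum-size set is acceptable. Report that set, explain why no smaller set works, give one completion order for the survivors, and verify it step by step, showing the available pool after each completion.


Minimum abort set: P7.
Key observation: aborting P7 returns (0, 1, 2), and P6 — hopeless before — runs at step 2 with the returned capacity in the pool.
No smaller set exists: with zero aborts the deadlock remains.
Survivors finish in the order: P2, P6, P8. Check, step by step (pool after the aborts first):
  pool = (0, 3, 3)
  P2 needs (0, 1, 2) <= (0, 3, 3) -> finishes; pool += (0, 1, 0) = (0, 4, 3)
  P6 needs (0, 0, 3) <= (0, 4, 3) -> finishes; pool += (2, 0, 2) = (2, 4, 5)
  P8 needs (0, 0, 1) <= (2, 4, 5) -> finishes; pool += (0, 0, 1) = (2, 4, 6)


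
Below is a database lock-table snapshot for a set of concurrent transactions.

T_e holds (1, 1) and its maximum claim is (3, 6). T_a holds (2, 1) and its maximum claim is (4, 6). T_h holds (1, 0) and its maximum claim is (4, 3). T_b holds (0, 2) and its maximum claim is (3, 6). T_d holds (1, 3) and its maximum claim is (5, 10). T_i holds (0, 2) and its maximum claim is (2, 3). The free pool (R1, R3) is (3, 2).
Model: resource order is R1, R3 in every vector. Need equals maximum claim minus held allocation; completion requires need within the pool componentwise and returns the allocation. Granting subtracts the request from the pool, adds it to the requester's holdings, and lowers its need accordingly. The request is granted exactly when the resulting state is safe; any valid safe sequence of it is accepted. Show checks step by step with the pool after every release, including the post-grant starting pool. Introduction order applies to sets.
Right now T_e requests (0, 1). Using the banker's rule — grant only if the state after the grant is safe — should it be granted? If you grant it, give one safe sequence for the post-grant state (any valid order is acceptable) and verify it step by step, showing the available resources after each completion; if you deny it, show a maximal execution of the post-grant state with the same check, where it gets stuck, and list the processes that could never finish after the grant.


DENY. Granting would leave the state unsafe.
Key observation: after T_i, T_h complete, (4, 3) is the best the pool ever gets, yet each leftover process wants more R3.
After a pretend grant, a maximal execution: T_i, T_h — then nothing else fits. Verifying each step:
  pool = (3, 1)
  T_i needs (2, 1) <= (3, 1) -> finishes; pool += (0, 2) = (3, 3)
  T_h needs (3, 3) <= (3, 3) -> finishes; pool += (1, 0) = (4, 3)
  T_e cannot run: need (2, 4) vs free (4, 3) (insufficient R3)
  T_a cannot run: need (2, 5) vs free (4, 3) (insufficient R3)
  T_b cannot run: need (3, 4) vs free (4, 3) (insufficient R3)
  T_d cannot run: need (4, 7) vs free (4, 3) (insufficient R3)
Post-grant, the permanently blocked set is T_e, T_a, T_b and T_d.


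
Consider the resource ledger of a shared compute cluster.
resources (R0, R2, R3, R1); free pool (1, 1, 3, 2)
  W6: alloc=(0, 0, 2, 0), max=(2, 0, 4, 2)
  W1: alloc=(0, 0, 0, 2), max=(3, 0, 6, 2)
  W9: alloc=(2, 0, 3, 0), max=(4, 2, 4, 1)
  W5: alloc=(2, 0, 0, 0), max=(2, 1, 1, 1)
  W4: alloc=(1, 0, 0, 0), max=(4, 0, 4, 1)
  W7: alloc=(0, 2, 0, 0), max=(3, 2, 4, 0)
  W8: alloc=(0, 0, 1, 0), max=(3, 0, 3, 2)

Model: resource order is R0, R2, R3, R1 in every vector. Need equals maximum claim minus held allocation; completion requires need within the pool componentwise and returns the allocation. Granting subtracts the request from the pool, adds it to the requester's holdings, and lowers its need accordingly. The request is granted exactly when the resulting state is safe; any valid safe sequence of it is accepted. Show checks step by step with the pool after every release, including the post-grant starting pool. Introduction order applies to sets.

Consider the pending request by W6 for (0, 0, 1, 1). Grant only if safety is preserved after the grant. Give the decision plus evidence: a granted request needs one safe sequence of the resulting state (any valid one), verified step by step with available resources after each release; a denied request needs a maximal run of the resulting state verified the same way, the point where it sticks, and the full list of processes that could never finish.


GRANT — the state after the grant stays safe, e.g. via W5, W6, W8, W7, W9, W1, W4.
Key observation: granting shrinks the pool to (1, 1, 2, 1), yet W5 still fits and the chain goes through.
Check on the post-grant state, step by step:
  pool = (1, 1, 2, 1)
  W5 needs (0, 1, 1, 1) <= (1, 1, 2, 1) -> finishes; pool += (2, 0, 0, 0) = (3, 1, 2, 1)
  W6 needs (2, 0, 1, 1) <= (3, 1, 2, 1) -> finishes; pool += (0, 0, 3, 1) = (3, 1, 5, 2)
  W8 needs (3, 0, 2, 2) <= (3, 1, 5, 2) -> finishes; pool += (0, 0, 1, 0) = (3, 1, 6, 2)
  W7 needs (3, 0, 4, 0) <= (3, 1, 6, 2) -> finishes; pool += (0, 2, 0, 0) = (3, 3, 6, 2)
  W9 needs (2, 2, 1, 1) <= (3, 3, 6, 2) -> finishes; pool += (2, 0, 3, 0) = (5, 3, 9, 2)
  W1 needs (3, 0, 6, 0) <= (5, 3, 9, 2) -> finishes; pool += (0, 0, 0, 2) = (5, 3, 9, 4)
  W4 needs (3, 0, 4, 1) <= (5, 3, 9, 4) -> finishes; pool += (1, 0, 0, 0) = (6, 3, 9, 4)


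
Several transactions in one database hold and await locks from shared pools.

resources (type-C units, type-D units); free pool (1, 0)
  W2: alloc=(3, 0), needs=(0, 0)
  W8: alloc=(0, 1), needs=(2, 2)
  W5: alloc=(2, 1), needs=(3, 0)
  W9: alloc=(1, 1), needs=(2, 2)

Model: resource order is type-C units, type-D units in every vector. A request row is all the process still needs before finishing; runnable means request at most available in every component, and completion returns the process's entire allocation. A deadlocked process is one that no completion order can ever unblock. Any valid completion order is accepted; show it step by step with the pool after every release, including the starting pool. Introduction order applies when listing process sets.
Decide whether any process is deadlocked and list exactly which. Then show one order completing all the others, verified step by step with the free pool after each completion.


The deadlocked set is W8 and W9.
Key observation: after W2, W5 complete, (6, 1) is the best the pool ever gets, yet each leftover process wants more type-D units.
The rest can finish in the order W2, W5. Check, step by step:
  pool = (1, 0)
  run W2 (needs (0, 0), free (1, 0)); after release of (3, 0) the pool is (4, 0)
  run W5 (needs (3, 0), free (4, 0)); after release of (2, 1) the pool is (6, 1)
The stuck group stays short no matter what:
  W8 cannot run: need (2, 2) vs free (6, 1) (insufficient type-D units)
  W9 cannot run: need (2, 2) vs free (6, 1) (insufficient type-D units)


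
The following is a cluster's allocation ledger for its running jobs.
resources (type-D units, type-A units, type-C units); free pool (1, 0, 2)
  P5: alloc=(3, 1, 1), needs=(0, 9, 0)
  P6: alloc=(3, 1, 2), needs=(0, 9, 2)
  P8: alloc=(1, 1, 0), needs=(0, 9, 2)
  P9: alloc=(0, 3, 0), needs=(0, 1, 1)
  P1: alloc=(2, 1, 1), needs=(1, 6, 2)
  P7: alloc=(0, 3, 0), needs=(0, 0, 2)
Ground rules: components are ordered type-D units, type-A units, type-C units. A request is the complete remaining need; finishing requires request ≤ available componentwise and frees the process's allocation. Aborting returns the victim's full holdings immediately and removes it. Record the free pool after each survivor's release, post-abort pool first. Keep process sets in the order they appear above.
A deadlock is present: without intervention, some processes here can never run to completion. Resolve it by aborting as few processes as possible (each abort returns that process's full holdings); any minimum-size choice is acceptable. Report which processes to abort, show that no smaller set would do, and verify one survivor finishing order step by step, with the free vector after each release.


Minimum abort set: P5 and P6.
Key observation: the deadlocked P8 becomes finishable only because P5 and P6 released (6, 2, 3); it completes at step 4 below.
Why nothing smaller works — every single abort fails: P5 alone leaves P6 blocked (short on type-A units); P6 alone leaves P5 blocked (short on type-A units); P8 alone leaves P5 blocked (short on type-A units); P9 alone leaves P5 blocked (short on type-A units); P1 alone leaves P5 blocked (short on type-A units); P7 alone leaves P5 blocked (short on type-A units).
The survivors complete as P7, P9, P1, P8. Step-by-step check (starting from the post-abort pool):
  pool = (7, 2, 5)
  P7 needs (0, 0, 2) <= (7, 2, 5) -> finishes; pool += (0, 3, 0) = (7, 5, 5)
  P9 needs (0, 1, 1) <= (7, 5, 5) -> finishes; pool += (0, 3, 0) = (7, 8, 5)
  P1 needs (1, 6, 2) <= (7, 8, 5) -> finishes; pool += (2, 1, 1) = (9, 9, 6)
  P8 needs (0, 9, 2) <= (9, 9, 6) -> finishes; pool += (1, 1, 0) = (10, 10, 6)
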